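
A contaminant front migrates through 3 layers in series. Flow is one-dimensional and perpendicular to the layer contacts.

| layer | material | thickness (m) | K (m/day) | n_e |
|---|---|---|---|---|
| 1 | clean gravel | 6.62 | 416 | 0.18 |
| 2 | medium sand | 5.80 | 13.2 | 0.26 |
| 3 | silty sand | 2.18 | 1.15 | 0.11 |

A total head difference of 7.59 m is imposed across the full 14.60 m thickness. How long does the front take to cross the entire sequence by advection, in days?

0.910

With flow normal to the layers, continuity requires the same specific discharge q through every layer.
Σ(b_i/K_i) = 6.62/416 + 5.80/13.2 + 2.18/1.15 = 2.351 d.
q = Δh / Σ(b_i/K_i) = 7.59 / 2.351 = 3.228 m/day.
In each layer the seepage velocity is v_i = q/n_i, so the layer transit time is t_i = b_i·n_i / q:
  layer 1 (clean gravel): t_1 = 6.62 × 0.18 / 3.228 = 0.3691 d
  layer 2 (medium sand): t_2 = 5.80 × 0.26 / 3.228 = 0.4671 d
  layer 3 (silty sand): t_3 = 2.18 × 0.11 / 3.228 = 0.07428 d
Total t = Σ t_i = 0.9105 days.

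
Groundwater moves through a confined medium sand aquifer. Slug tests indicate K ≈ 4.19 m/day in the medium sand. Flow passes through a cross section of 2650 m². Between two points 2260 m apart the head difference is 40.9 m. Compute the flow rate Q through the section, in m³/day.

201

Hydraulic gradient i = Δh / L = 40.9 / 2260 = 0.01810.
Darcy's law: Q = K · A · i = 4.190 × 2650 × 0.01810 = 200.9 m³/day.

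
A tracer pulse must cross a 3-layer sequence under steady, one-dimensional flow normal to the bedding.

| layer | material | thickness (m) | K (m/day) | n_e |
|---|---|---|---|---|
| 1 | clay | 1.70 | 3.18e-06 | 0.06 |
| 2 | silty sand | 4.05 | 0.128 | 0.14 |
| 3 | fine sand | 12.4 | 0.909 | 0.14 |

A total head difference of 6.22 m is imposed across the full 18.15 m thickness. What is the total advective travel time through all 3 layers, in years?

566

With flow normal to the layers, continuity requires the same specific discharge q through every layer.
Σ(b_i/K_i) = 1.70/3.18e-06 + 4.05/0.128 + 12.4/0.909 = 5.346e+05 d.
q = Δh / Σ(b_i/K_i) = 6.22 / 5.346e+05 = 1.163e-05 m/day.
In each layer the seepage velocity is v_i = q/n_i, so the layer transit time is t_i = b_i·n_i / q:
  layer 1 (clay): t_1 = 1.70 × 0.06 / 1.163e-05 = 8767 d
  layer 2 (silty sand): t_2 = 4.05 × 0.14 / 1.163e-05 = 48736 d
  layer 3 (fine sand): t_3 = 12.4 × 0.14 / 1.163e-05 = 1.492e+05 d
Total t = Σ t_i = 2.067e+05 days = 566.0 years.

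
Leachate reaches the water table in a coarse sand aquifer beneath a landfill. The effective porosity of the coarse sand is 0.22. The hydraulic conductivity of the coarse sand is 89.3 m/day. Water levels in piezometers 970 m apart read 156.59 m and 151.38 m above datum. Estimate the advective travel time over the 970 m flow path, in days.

Hydraulic gradient i = (156.59 − 151.38) / 970 = 5.21 / 970 = 0.005371.
Darcy flux q = K · i = 89.30 × 0.005371 = 0.4796 m/day.
Seepage velocity v = q / n_e = 0.4796 / 0.22 = 2.180 m/day.
Travel time t = L / v = 970 / 2.180 = 444.9 days.

445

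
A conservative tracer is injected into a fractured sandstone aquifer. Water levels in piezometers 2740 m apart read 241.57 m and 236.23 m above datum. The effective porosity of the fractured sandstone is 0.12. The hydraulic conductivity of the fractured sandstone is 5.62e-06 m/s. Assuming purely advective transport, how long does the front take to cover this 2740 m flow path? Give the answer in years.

Convert K: 5.62e-06 m/s × 86400 = 0.4856 m/day.
Hydraulic gradient i = (241.57 − 236.23) / 2740 = 5.34 / 2740 = 0.001949.
Darcy flux q = K · i = 0.4856 × 0.001949 = 0.0009463 m/day.
Seepage velocity v = q / n_e = 0.0009463 / 0.12 = 0.007886 m/day.
Travel time t = L / v = 2740 / 0.007886 = 3.474e+05 days = 951.3 years.

951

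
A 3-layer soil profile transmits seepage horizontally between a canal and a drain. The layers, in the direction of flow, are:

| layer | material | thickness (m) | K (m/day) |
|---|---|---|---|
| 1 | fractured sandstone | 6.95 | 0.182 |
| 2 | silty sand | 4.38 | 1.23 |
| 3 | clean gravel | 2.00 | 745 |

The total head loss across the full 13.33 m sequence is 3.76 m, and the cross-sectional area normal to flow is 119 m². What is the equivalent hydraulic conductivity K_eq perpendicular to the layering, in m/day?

0.319

Flow is perpendicular to layering, so the layers act in series and the equivalent K is the thickness-weighted harmonic mean.
Total thickness L = 6.95 + 4.38 + 2.00 = 13.33 m.
Σ(b_i/K_i) = 6.95/0.182 + 4.38/1.23 + 2.00/745 = 41.75 d.
K_eq = L / Σ(b_i/K_i) = 13.33 / 41.75 = 0.3193 m/day.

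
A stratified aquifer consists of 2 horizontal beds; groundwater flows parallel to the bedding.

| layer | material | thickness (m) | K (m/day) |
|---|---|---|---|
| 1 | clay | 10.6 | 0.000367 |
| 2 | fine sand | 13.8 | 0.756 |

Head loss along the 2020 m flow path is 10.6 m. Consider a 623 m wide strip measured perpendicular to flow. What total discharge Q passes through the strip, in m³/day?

Flow is parallel to layering, so each bed carries its own Darcy discharge and the transmissivities add.
Σ(K_i·b_i) = 0.000367×10.6 + 0.756×13.8 = 10.44 m²/day.
Hydraulic gradient i = Δh / L = 10.6 / 2020 = 0.005248.
Q = Σ(K_i·b_i) · W · i = 10.44 × 623 × 0.005248 = 34.12 m³/day.

34.1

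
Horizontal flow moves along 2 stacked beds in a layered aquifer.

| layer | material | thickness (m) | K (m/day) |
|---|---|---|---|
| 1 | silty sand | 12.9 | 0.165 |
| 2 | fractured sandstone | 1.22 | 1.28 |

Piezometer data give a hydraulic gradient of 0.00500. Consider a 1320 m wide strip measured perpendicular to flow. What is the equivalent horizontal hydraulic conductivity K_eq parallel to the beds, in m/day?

0.261

Flow is parallel to layering, so each bed carries its own Darcy discharge and the transmissivities add.
Σ(K_i·b_i) = 0.165×12.9 + 1.28×1.22 = 3.690 m²/day.
Total thickness b = 14.12 m, so K_eq = Σ(K_i·b_i)/b = 0.2613 m/day.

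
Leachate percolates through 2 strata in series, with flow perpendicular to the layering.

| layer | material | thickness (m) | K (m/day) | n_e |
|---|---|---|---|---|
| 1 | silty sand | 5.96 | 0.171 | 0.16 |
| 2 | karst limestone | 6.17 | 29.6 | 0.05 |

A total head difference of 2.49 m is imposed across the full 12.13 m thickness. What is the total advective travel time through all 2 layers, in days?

17.8

With flow normal to the layers, continuity requires the same specific discharge q through every layer.
Σ(b_i/K_i) = 5.96/0.171 + 6.17/29.6 = 35.06 d.
q = Δh / Σ(b_i/K_i) = 2.49 / 35.06 = 0.07102 m/day.
In each layer the seepage velocity is v_i = q/n_i, so the layer transit time is t_i = b_i·n_i / q:
  layer 1 (silty sand): t_1 = 5.96 × 0.16 / 0.07102 = 13.43 d
  layer 2 (karst limestone): t_2 = 6.17 × 0.05 / 0.07102 = 4.344 d
Total t = Σ t_i = 17.77 days.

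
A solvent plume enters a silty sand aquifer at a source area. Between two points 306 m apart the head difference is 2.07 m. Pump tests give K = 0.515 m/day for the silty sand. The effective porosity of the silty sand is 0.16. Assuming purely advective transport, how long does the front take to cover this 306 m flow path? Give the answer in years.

38.5

Hydraulic gradient i = Δh / L = 2.07 / 306 = 0.006765.
Darcy flux q = K · i = 0.5150 × 0.006765 = 0.003484 m/day.
Seepage velocity v = q / n_e = 0.003484 / 0.16 = 0.02177 m/day.
Travel time t = L / v = 306 / 0.02177 = 14054 days = 38.48 years.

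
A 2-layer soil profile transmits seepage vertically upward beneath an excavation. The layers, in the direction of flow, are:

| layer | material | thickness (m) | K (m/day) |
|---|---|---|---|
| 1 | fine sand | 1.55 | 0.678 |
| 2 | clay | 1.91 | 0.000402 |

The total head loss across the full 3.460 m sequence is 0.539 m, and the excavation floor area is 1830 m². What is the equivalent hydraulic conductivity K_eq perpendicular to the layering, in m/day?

Flow is perpendicular to layering, so the layers act in series and the equivalent K is the thickness-weighted harmonic mean.
Total thickness L = 1.55 + 1.91 = 3.460 m.
Σ(b_i/K_i) = 1.55/0.678 + 1.91/0.000402 = 4754 d.
K_eq = L / Σ(b_i/K_i) = 3.460 / 4754 = 0.0007279 m/day.

0.000728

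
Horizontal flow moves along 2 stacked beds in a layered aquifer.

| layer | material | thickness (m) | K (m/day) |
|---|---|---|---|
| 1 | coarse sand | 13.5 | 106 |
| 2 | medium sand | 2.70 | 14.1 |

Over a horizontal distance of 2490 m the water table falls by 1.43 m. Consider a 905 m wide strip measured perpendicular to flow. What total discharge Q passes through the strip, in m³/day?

764

Flow is parallel to layering, so each bed carries its own Darcy discharge and the transmissivities add.
Σ(K_i·b_i) = 106×13.5 + 14.1×2.70 = 1469 m²/day.
Hydraulic gradient i = Δh / L = 1.43 / 2490 = 0.0005743.
Q = Σ(K_i·b_i) · W · i = 1469 × 905 × 0.0005743 = 763.5 m³/day.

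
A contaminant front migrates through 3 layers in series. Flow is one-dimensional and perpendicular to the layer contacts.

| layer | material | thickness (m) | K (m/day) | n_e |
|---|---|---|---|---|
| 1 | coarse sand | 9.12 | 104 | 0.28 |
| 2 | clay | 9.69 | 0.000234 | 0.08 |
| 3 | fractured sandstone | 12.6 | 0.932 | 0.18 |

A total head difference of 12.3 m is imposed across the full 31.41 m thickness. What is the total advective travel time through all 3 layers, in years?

51.6

With flow normal to the layers, continuity requires the same specific discharge q through every layer.
Σ(b_i/K_i) = 9.12/104 + 9.69/0.000234 + 12.6/0.932 = 41424 d.
q = Δh / Σ(b_i/K_i) = 12.3 / 41424 = 0.0002969 m/day.
In each layer the seepage velocity is v_i = q/n_i, so the layer transit time is t_i = b_i·n_i / q:
  layer 1 (coarse sand): t_1 = 9.12 × 0.28 / 0.0002969 = 8600 d
  layer 2 (clay): t_2 = 9.69 × 0.08 / 0.0002969 = 2611 d
  layer 3 (fractured sandstone): t_3 = 12.6 × 0.18 / 0.0002969 = 7638 d
Total t = Σ t_i = 18849 days = 51.61 years.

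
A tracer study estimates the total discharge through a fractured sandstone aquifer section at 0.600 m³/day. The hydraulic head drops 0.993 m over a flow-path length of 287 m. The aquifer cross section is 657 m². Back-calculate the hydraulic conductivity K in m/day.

Hydraulic gradient i = Δh / L = 0.993 / 287 = 0.003460.
From Q = K·A·i, K = Q / (A·i) = 0.600 / (657.0 × 0.003460) = 0.2639 m/day.

0.264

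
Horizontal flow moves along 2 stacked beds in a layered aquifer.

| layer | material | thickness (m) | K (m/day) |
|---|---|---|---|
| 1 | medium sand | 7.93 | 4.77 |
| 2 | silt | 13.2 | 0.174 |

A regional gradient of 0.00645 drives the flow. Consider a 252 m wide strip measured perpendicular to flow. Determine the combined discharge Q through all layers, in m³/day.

65.2

Flow is parallel to layering, so each bed carries its own Darcy discharge and the transmissivities add.
Σ(K_i·b_i) = 4.77×7.93 + 0.174×13.2 = 40.12 m²/day.
Hydraulic gradient i = 0.00645.
Q = Σ(K_i·b_i) · W · i = 40.12 × 252 × 0.006450 = 65.22 m³/day.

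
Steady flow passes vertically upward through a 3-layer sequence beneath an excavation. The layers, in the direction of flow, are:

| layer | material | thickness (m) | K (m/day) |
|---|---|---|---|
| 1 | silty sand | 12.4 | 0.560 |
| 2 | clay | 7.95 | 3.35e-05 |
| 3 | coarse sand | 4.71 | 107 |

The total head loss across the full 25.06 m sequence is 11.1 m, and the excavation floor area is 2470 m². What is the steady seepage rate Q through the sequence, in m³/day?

0.116

Flow is perpendicular to layering, so the layers act in series and the equivalent K is the thickness-weighted harmonic mean.
Total thickness L = 12.4 + 7.95 + 4.71 = 25.06 m.
Σ(b_i/K_i) = 12.4/0.560 + 7.95/3.35e-05 + 4.71/107 = 2.373e+05 d.
K_eq = L / Σ(b_i/K_i) = 25.06 / 2.373e+05 = 0.0001056 m/day.
Q = K_eq · A · (Δh/L) = 0.0001056 × 2470 × (11.1/25.06) = 0.1155 m³/day.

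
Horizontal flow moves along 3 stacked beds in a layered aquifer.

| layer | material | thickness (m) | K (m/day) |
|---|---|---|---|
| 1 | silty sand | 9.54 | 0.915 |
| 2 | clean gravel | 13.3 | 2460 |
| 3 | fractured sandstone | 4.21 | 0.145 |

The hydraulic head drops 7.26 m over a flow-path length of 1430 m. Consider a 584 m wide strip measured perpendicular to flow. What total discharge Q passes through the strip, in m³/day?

97000

Flow is parallel to layering, so each bed carries its own Darcy discharge and the transmissivities add.
Σ(K_i·b_i) = 0.915×9.54 + 2460×13.3 + 0.145×4.21 = 32727 m²/day.
Hydraulic gradient i = Δh / L = 7.26 / 1430 = 0.005077.
Q = Σ(K_i·b_i) · W · i = 32727 × 584 × 0.005077 = 97034 m³/day.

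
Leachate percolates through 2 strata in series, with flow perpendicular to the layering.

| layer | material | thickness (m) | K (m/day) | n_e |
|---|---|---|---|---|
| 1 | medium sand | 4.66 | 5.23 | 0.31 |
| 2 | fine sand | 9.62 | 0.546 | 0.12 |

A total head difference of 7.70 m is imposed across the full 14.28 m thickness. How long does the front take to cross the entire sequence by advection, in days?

With flow normal to the layers, continuity requires the same specific discharge q through every layer.
Σ(b_i/K_i) = 4.66/5.23 + 9.62/0.546 = 18.51 d.
q = Δh / Σ(b_i/K_i) = 7.70 / 18.51 = 0.4160 m/day.
In each layer the seepage velocity is v_i = q/n_i, so the layer transit time is t_i = b_i·n_i / q:
  layer 1 (medium sand): t_1 = 4.66 × 0.31 / 0.4160 = 3.473 d
  layer 2 (fine sand): t_2 = 9.62 × 0.12 / 0.4160 = 2.775 d
Total t = Σ t_i = 6.248 days.

6.25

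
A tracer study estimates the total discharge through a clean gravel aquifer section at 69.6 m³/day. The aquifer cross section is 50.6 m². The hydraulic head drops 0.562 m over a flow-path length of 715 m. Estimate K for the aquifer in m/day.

1750

Hydraulic gradient i = Δh / L = 0.562 / 715 = 0.0007860.
From Q = K·A·i, K = Q / (A·i) = 69.6 / (50.60 × 0.0007860) = 1750 m/day.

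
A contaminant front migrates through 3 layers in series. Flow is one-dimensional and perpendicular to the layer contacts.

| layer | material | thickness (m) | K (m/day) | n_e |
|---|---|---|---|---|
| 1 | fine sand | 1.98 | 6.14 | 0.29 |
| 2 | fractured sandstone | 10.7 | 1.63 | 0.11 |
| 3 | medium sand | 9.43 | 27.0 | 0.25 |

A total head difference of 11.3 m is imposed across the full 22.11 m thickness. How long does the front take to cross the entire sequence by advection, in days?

With flow normal to the layers, continuity requires the same specific discharge q through every layer.
Σ(b_i/K_i) = 1.98/6.14 + 10.7/1.63 + 9.43/27.0 = 7.236 d.
q = Δh / Σ(b_i/K_i) = 11.3 / 7.236 = 1.562 m/day.
In each layer the seepage velocity is v_i = q/n_i, so the layer transit time is t_i = b_i·n_i / q:
  layer 1 (fine sand): t_1 = 1.98 × 0.29 / 1.562 = 0.3677 d
  layer 2 (fractured sandstone): t_2 = 10.7 × 0.11 / 1.562 = 0.7537 d
  layer 3 (medium sand): t_3 = 9.43 × 0.25 / 1.562 = 1.510 d
Total t = Σ t_i = 2.631 days.

2.63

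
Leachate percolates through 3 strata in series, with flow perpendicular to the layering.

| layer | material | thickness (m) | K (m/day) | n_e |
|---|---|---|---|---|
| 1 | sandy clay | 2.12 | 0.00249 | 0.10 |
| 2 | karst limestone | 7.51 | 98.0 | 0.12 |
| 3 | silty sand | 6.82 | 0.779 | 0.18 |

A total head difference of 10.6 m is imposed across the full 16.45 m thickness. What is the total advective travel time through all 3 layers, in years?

0.520

With flow normal to the layers, continuity requires the same specific discharge q through every layer.
Σ(b_i/K_i) = 2.12/0.00249 + 7.51/98.0 + 6.82/0.779 = 860.2 d.
q = Δh / Σ(b_i/K_i) = 10.6 / 860.2 = 0.01232 m/day.
In each layer the seepage velocity is v_i = q/n_i, so the layer transit time is t_i = b_i·n_i / q:
  layer 1 (sandy clay): t_1 = 2.12 × 0.10 / 0.01232 = 17.20 d
  layer 2 (karst limestone): t_2 = 7.51 × 0.12 / 0.01232 = 73.14 d
  layer 3 (silty sand): t_3 = 6.82 × 0.18 / 0.01232 = 99.63 d
Total t = Σ t_i = 190.0 days = 0.5201 years.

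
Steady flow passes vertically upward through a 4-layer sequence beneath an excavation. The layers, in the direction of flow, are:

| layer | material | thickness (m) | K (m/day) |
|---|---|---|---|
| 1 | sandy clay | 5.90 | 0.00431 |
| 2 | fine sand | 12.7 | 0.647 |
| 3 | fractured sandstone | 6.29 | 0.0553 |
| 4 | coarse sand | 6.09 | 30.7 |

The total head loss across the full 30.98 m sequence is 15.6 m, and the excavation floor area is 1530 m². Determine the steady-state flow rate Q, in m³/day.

Flow is perpendicular to layering, so the layers act in series and the equivalent K is the thickness-weighted harmonic mean.
Total thickness L = 5.90 + 12.7 + 6.29 + 6.09 = 30.98 m.
Σ(b_i/K_i) = 5.90/0.00431 + 12.7/0.647 + 6.29/0.0553 + 6.09/30.7 = 1502 d.
K_eq = L / Σ(b_i/K_i) = 30.98 / 1502 = 0.02062 m/day.
Q = K_eq · A · (Δh/L) = 0.02062 × 1530 × (15.6/30.98) = 15.89 m³/day.

15.9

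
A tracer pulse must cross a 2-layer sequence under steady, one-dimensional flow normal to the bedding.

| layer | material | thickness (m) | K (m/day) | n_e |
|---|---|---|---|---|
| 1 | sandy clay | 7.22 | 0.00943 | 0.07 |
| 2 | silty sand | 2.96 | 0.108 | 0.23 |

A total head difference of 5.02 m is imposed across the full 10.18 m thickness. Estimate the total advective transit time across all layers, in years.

With flow normal to the layers, continuity requires the same specific discharge q through every layer.
Σ(b_i/K_i) = 7.22/0.00943 + 2.96/0.108 = 793.0 d.
q = Δh / Σ(b_i/K_i) = 5.02 / 793.0 = 0.006330 m/day.
In each layer the seepage velocity is v_i = q/n_i, so the layer transit time is t_i = b_i·n_i / q:
  layer 1 (sandy clay): t_1 = 7.22 × 0.07 / 0.006330 = 79.84 d
  layer 2 (silty sand): t_2 = 2.96 × 0.23 / 0.006330 = 107.6 d
Total t = Σ t_i = 187.4 days = 0.5131 years.

0.513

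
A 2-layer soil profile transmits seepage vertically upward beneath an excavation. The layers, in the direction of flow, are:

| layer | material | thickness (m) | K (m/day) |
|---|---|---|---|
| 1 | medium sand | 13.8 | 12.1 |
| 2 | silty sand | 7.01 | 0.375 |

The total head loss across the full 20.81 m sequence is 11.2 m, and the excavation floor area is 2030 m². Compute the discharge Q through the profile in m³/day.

Flow is perpendicular to layering, so the layers act in series and the equivalent K is the thickness-weighted harmonic mean.
Total thickness L = 13.8 + 7.01 = 20.81 m.
Σ(b_i/K_i) = 13.8/12.1 + 7.01/0.375 = 19.83 d.
K_eq = L / Σ(b_i/K_i) = 20.81 / 19.83 = 1.049 m/day.
Q = K_eq · A · (Δh/L) = 1.049 × 2030 × (11.2/20.81) = 1146 m³/day.

1150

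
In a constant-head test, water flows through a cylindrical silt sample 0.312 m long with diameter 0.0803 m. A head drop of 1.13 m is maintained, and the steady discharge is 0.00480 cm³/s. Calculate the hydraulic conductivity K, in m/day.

Cross-sectional area A = π·(d/2)² = π × (0.0803/2)² = 0.005064 m².
Convert discharge: 0.00480 cm³/s = 4.800e-09 m³/s.
Darcy's law rearranged: K = Q·L / (A·Δh) = 4.800e-09 × 0.312 / (0.005064 × 1.13) = 2.617e-07 m/s = 0.02261 m/day.

0.0226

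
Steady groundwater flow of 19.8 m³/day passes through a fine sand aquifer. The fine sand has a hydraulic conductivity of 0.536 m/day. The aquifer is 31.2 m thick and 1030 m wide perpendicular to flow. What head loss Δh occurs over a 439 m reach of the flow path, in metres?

Cross-sectional area A = 1030 × 31.2 = 32136 m².
From Q = K·A·i, i = Q / (K·A) = 19.8 / (0.5360 × 32136) = 0.001149.
Head loss Δh = i · L = 0.001149 × 439 = 0.5046 m.

0.505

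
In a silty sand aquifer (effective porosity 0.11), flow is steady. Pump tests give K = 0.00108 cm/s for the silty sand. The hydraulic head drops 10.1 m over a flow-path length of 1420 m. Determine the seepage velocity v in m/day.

0.0603

Convert K: 0.00108 cm/s × 864 = 0.9331 m/day.
Hydraulic gradient i = Δh / L = 10.1 / 1420 = 0.007113.
Darcy flux q = K · i = 0.9331 × 0.007113 = 0.006637 m/day.
Seepage velocity v = q / n_e = 0.006637 / 0.11 = 0.06034 m/day.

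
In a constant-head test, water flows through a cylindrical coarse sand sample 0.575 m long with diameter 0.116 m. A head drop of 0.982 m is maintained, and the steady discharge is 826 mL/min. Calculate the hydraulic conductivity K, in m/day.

65.9

Cross-sectional area A = π·(d/2)² = π × (0.116/2)² = 0.01057 m².
Convert discharge: 826 mL/min = 1.377e-05 m³/s.
Darcy's law rearranged: K = Q·L / (A·Δh) = 1.377e-05 × 0.575 / (0.01057 × 0.982) = 0.0007627 m/s = 65.90 m/day.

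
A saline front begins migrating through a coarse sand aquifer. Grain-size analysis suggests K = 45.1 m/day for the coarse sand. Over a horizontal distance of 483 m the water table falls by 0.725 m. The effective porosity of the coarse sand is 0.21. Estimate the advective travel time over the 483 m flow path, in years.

Hydraulic gradient i = Δh / L = 0.725 / 483 = 0.001501.
Darcy flux q = K · i = 45.10 × 0.001501 = 0.06770 m/day.
Seepage velocity v = q / n_e = 0.06770 / 0.21 = 0.3224 m/day.
Travel time t = L / v = 483 / 0.3224 = 1498 days = 4.102 years.

4.10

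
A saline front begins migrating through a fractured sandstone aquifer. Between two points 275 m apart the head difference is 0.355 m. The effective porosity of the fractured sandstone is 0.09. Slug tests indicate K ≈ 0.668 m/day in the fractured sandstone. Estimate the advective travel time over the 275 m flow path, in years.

78.6

Hydraulic gradient i = Δh / L = 0.355 / 275 = 0.001291.
Darcy flux q = K · i = 0.6680 × 0.001291 = 0.0008623 m/day.
Seepage velocity v = q / n_e = 0.0008623 / 0.09 = 0.009581 m/day.
Travel time t = L / v = 275 / 0.009581 = 28701 days = 78.58 years.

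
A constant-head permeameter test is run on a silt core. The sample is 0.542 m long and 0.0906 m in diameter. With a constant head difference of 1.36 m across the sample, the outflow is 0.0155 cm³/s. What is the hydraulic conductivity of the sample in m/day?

0.0828

Cross-sectional area A = π·(d/2)² = π × (0.0906/2)² = 0.006447 m².
Convert discharge: 0.0155 cm³/s = 1.550e-08 m³/s.
Darcy's law rearranged: K = Q·L / (A·Δh) = 1.550e-08 × 0.542 / (0.006447 × 1.36) = 9.582e-07 m/s = 0.08279 m/day.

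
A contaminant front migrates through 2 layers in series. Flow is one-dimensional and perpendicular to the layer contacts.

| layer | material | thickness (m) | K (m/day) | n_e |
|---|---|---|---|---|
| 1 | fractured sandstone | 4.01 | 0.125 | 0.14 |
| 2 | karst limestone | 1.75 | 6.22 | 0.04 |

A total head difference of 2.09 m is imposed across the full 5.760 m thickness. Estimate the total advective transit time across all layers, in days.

With flow normal to the layers, continuity requires the same specific discharge q through every layer.
Σ(b_i/K_i) = 4.01/0.125 + 1.75/6.22 = 32.36 d.
q = Δh / Σ(b_i/K_i) = 2.09 / 32.36 = 0.06458 m/day.
In each layer the seepage velocity is v_i = q/n_i, so the layer transit time is t_i = b_i·n_i / q:
  layer 1 (fractured sandstone): t_1 = 4.01 × 0.14 / 0.06458 = 8.693 d
  layer 2 (karst limestone): t_2 = 1.75 × 0.04 / 0.06458 = 1.084 d
Total t = Σ t_i = 9.777 days.

9.78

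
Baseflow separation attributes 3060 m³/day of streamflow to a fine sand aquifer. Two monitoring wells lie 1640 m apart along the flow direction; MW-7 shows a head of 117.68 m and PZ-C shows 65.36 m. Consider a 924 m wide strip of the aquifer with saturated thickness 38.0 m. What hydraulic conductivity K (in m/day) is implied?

Cross-sectional area A = 924 × 38.0 = 35112 m².
Hydraulic gradient i = (117.68 − 65.36) / 1640 = 52.32 / 1640 = 0.03190.
From Q = K·A·i, K = Q / (A·i) = 3060 / (35112 × 0.03190) = 2.732 m/day.

2.73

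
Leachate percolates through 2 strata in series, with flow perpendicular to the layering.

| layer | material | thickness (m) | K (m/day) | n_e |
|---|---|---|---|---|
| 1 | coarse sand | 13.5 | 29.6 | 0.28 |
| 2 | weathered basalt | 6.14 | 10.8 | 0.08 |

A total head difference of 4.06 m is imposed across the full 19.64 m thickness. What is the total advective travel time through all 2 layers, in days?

With flow normal to the layers, continuity requires the same specific discharge q through every layer.
Σ(b_i/K_i) = 13.5/29.6 + 6.14/10.8 = 1.025 d.
q = Δh / Σ(b_i/K_i) = 4.06 / 1.025 = 3.963 m/day.
In each layer the seepage velocity is v_i = q/n_i, so the layer transit time is t_i = b_i·n_i / q:
  layer 1 (coarse sand): t_1 = 13.5 × 0.28 / 3.963 = 0.9539 d
  layer 2 (weathered basalt): t_2 = 6.14 × 0.08 / 3.963 = 0.1240 d
Total t = Σ t_i = 1.078 days.

1.08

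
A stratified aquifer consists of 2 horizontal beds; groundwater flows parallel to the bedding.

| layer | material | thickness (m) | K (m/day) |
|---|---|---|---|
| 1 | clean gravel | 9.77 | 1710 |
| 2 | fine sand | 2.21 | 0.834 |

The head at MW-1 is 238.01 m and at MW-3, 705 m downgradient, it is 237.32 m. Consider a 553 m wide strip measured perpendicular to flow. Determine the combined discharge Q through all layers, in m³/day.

9040

Flow is parallel to layering, so each bed carries its own Darcy discharge and the transmissivities add.
Σ(K_i·b_i) = 1710×9.77 + 0.834×2.21 = 16709 m²/day.
Hydraulic gradient i = (238.01 − 237.32) / 705 = 0.69 / 705 = 0.0009787.
Q = Σ(K_i·b_i) · W · i = 16709 × 553 × 0.0009787 = 9043 m³/day.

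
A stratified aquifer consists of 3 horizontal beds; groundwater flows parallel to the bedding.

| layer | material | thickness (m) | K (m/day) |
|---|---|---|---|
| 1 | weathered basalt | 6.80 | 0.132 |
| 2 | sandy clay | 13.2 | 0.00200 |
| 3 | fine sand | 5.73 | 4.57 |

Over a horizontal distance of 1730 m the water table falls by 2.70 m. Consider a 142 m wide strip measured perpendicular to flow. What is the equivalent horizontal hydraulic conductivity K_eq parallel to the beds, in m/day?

Flow is parallel to layering, so each bed carries its own Darcy discharge and the transmissivities add.
Σ(K_i·b_i) = 0.132×6.80 + 0.00200×13.2 + 4.57×5.73 = 27.11 m²/day.
Total thickness b = 25.73 m, so K_eq = Σ(K_i·b_i)/b = 1.054 m/day.

1.05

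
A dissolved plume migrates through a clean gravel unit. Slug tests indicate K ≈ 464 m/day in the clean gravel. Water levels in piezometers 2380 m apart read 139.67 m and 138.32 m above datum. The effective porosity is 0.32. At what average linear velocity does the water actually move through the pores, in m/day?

0.822

Hydraulic gradient i = (139.67 − 138.32) / 2380 = 1.35 / 2380 = 0.0005672.
Darcy flux q = K · i = 464.0 × 0.0005672 = 0.2632 m/day.
Seepage velocity v = q / n_e = 0.2632 / 0.32 = 0.8225 m/day.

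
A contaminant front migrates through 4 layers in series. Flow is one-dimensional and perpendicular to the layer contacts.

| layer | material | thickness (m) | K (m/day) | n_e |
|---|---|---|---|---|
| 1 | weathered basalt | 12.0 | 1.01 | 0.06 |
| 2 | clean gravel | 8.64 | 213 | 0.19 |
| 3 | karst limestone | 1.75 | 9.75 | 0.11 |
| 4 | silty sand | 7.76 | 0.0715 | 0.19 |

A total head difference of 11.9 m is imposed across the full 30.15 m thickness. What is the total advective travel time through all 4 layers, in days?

40.8

With flow normal to the layers, continuity requires the same specific discharge q through every layer.
Σ(b_i/K_i) = 12.0/1.01 + 8.64/213 + 1.75/9.75 + 7.76/0.0715 = 120.6 d.
q = Δh / Σ(b_i/K_i) = 11.9 / 120.6 = 0.09865 m/day.
In each layer the seepage velocity is v_i = q/n_i, so the layer transit time is t_i = b_i·n_i / q:
  layer 1 (weathered basalt): t_1 = 12.0 × 0.06 / 0.09865 = 7.299 d
  layer 2 (clean gravel): t_2 = 8.64 × 0.19 / 0.09865 = 16.64 d
  layer 3 (karst limestone): t_3 = 1.75 × 0.11 / 0.09865 = 1.951 d
  layer 4 (silty sand): t_4 = 7.76 × 0.19 / 0.09865 = 14.95 d
Total t = Σ t_i = 40.84 days.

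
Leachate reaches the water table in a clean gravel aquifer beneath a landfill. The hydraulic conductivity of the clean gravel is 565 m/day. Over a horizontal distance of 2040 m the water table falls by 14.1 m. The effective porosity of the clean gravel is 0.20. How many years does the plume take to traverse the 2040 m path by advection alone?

0.286

Hydraulic gradient i = Δh / L = 14.1 / 2040 = 0.006912.
Darcy flux q = K · i = 565.0 × 0.006912 = 3.905 m/day.
Seepage velocity v = q / n_e = 3.905 / 0.20 = 19.53 m/day.
Travel time t = L / v = 2040 / 19.53 = 104.5 days = 0.2860 years.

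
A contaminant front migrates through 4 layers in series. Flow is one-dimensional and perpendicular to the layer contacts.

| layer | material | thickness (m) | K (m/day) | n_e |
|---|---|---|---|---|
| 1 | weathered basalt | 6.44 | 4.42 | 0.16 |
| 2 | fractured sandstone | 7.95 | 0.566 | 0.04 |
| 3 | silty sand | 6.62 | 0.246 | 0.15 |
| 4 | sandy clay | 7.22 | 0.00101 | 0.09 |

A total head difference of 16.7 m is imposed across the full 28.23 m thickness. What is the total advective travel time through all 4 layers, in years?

With flow normal to the layers, continuity requires the same specific discharge q through every layer.
Σ(b_i/K_i) = 6.44/4.42 + 7.95/0.566 + 6.62/0.246 + 7.22/0.00101 = 7191 d.
q = Δh / Σ(b_i/K_i) = 16.7 / 7191 = 0.002322 m/day.
In each layer the seepage velocity is v_i = q/n_i, so the layer transit time is t_i = b_i·n_i / q:
  layer 1 (weathered basalt): t_1 = 6.44 × 0.16 / 0.002322 = 443.7 d
  layer 2 (fractured sandstone): t_2 = 7.95 × 0.04 / 0.002322 = 136.9 d
  layer 3 (silty sand): t_3 = 6.62 × 0.15 / 0.002322 = 427.6 d
  layer 4 (sandy clay): t_4 = 7.22 × 0.09 / 0.002322 = 279.8 d
Total t = Σ t_i = 1288 days = 3.526 years.

3.53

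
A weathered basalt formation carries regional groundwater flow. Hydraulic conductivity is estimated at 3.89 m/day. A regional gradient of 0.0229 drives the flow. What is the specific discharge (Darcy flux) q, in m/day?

Hydraulic gradient i = 0.0229.
Specific discharge q = K · i = 3.890 × 0.02290 = 0.08908 m/day.

0.0891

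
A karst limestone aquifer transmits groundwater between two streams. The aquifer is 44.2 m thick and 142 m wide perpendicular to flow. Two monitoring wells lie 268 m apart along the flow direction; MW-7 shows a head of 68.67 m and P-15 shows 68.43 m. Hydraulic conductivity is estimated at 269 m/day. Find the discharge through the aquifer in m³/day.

Cross-sectional area A = 142 × 44.2 = 6276 m².
Hydraulic gradient i = (68.67 − 68.43) / 268 = 0.24 / 268 = 0.0008955.
Darcy's law: Q = K · A · i = 269.0 × 6276 × 0.0008955 = 1512 m³/day.

1510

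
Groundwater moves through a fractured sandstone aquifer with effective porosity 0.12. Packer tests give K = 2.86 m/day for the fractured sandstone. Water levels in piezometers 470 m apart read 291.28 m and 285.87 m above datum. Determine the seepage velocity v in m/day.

0.274

Hydraulic gradient i = (291.28 − 285.87) / 470 = 5.41 / 470 = 0.01151.
Darcy flux q = K · i = 2.860 × 0.01151 = 0.03292 m/day.
Seepage velocity v = q / n_e = 0.03292 / 0.12 = 0.2743 m/day.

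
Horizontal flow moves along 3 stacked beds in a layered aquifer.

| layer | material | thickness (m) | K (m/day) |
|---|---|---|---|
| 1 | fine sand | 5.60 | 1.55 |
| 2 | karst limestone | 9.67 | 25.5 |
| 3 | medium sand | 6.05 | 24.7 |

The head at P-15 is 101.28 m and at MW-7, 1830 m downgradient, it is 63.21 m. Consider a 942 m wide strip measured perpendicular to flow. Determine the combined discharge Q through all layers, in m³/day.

Flow is parallel to layering, so each bed carries its own Darcy discharge and the transmissivities add.
Σ(K_i·b_i) = 1.55×5.60 + 25.5×9.67 + 24.7×6.05 = 404.7 m²/day.
Hydraulic gradient i = (101.28 − 63.21) / 1830 = 38.07 / 1830 = 0.02080.
Q = Σ(K_i·b_i) · W · i = 404.7 × 942 × 0.02080 = 7931 m³/day.

7930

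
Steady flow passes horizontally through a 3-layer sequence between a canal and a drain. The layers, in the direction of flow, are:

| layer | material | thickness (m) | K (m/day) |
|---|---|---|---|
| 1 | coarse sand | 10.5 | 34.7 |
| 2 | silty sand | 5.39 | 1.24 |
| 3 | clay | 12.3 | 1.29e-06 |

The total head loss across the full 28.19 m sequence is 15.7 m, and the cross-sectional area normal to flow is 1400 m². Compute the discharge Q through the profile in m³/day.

0.00231

Flow is perpendicular to layering, so the layers act in series and the equivalent K is the thickness-weighted harmonic mean.
Total thickness L = 10.5 + 5.39 + 12.3 = 28.19 m.
Σ(b_i/K_i) = 10.5/34.7 + 5.39/1.24 + 12.3/1.29e-06 = 9.535e+06 d.
K_eq = L / Σ(b_i/K_i) = 28.19 / 9.535e+06 = 2.957e-06 m/day.
Q = K_eq · A · (Δh/L) = 2.957e-06 × 1400 × (15.7/28.19) = 0.002305 m³/day.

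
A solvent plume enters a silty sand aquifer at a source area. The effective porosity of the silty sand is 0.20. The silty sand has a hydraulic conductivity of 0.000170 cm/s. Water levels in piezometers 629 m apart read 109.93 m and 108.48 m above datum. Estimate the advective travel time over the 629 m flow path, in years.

1020

Convert K: 0.000170 cm/s × 864 = 0.1469 m/day.
Hydraulic gradient i = (109.93 − 108.48) / 629 = 1.45 / 629 = 0.002305.
Darcy flux q = K · i = 0.1469 × 0.002305 = 0.0003386 m/day.
Seepage velocity v = q / n_e = 0.0003386 / 0.20 = 0.001693 m/day.
Travel time t = L / v = 629 / 0.001693 = 3.715e+05 days = 1017 years.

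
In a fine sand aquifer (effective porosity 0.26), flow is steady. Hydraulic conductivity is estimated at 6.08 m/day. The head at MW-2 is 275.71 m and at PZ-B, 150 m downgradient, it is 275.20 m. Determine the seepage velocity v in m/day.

0.0795

Hydraulic gradient i = (275.71 − 275.20) / 150 = 0.51 / 150 = 0.003400.
Darcy flux q = K · i = 6.080 × 0.003400 = 0.02067 m/day.
Seepage velocity v = q / n_e = 0.02067 / 0.26 = 0.07951 m/day.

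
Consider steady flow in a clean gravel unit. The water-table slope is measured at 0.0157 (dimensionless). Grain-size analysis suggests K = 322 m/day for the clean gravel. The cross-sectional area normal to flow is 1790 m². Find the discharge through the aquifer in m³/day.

9050

Hydraulic gradient i = 0.0157.
Darcy's law: Q = K · A · i = 322.0 × 1790 × 0.01570 = 9049 m³/day.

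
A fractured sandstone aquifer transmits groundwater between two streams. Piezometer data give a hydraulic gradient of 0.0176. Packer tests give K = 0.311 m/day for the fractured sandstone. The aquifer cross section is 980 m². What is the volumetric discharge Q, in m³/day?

5.36

Hydraulic gradient i = 0.0176.
Darcy's law: Q = K · A · i = 0.3110 × 980.0 × 0.01760 = 5.364 m³/day.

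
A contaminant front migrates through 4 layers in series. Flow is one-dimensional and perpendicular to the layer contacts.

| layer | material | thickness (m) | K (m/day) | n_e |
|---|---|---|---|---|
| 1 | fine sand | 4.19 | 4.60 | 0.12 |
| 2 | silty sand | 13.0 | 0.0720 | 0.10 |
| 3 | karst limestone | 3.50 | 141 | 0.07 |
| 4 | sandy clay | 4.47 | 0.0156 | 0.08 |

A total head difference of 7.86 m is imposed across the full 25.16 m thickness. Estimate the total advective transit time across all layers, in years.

0.392

With flow normal to the layers, continuity requires the same specific discharge q through every layer.
Σ(b_i/K_i) = 4.19/4.60 + 13.0/0.0720 + 3.50/141 + 4.47/0.0156 = 468.0 d.
q = Δh / Σ(b_i/K_i) = 7.86 / 468.0 = 0.01679 m/day.
In each layer the seepage velocity is v_i = q/n_i, so the layer transit time is t_i = b_i·n_i / q:
  layer 1 (fine sand): t_1 = 4.19 × 0.12 / 0.01679 = 29.94 d
  layer 2 (silty sand): t_2 = 13.0 × 0.10 / 0.01679 = 77.41 d
  layer 3 (karst limestone): t_3 = 3.50 × 0.07 / 0.01679 = 14.59 d
  layer 4 (sandy clay): t_4 = 4.47 × 0.08 / 0.01679 = 21.29 d
Total t = Σ t_i = 143.2 days = 0.3921 years.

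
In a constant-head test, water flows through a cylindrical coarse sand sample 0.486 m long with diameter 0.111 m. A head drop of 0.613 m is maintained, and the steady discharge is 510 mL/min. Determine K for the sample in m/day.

Cross-sectional area A = π·(d/2)² = π × (0.111/2)² = 0.009677 m².
Convert discharge: 510 mL/min = 8.500e-06 m³/s.
Darcy's law rearranged: K = Q·L / (A·Δh) = 8.500e-06 × 0.486 / (0.009677 × 0.613) = 0.0006964 m/s = 60.17 m/day.

60.2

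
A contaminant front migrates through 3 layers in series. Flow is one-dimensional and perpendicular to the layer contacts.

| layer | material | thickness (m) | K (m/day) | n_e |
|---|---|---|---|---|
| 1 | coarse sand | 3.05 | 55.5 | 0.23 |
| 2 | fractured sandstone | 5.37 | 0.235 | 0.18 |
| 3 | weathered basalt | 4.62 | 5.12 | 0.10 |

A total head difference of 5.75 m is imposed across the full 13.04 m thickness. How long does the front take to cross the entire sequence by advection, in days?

8.82

With flow normal to the layers, continuity requires the same specific discharge q through every layer.
Σ(b_i/K_i) = 3.05/55.5 + 5.37/0.235 + 4.62/5.12 = 23.81 d.
q = Δh / Σ(b_i/K_i) = 5.75 / 23.81 = 0.2415 m/day.
In each layer the seepage velocity is v_i = q/n_i, so the layer transit time is t_i = b_i·n_i / q:
  layer 1 (coarse sand): t_1 = 3.05 × 0.23 / 0.2415 = 2.905 d
  layer 2 (fractured sandstone): t_2 = 5.37 × 0.18 / 0.2415 = 4.002 d
  layer 3 (weathered basalt): t_3 = 4.62 × 0.10 / 0.2415 = 1.913 d
Total t = Σ t_i = 8.820 days.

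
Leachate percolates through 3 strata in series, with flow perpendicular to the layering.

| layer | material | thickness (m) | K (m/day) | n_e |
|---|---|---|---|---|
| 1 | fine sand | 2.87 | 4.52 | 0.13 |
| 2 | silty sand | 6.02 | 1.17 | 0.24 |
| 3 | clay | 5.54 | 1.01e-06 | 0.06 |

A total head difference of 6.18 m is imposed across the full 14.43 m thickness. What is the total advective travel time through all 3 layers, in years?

With flow normal to the layers, continuity requires the same specific discharge q through every layer.
Σ(b_i/K_i) = 2.87/4.52 + 6.02/1.17 + 5.54/1.01e-06 = 5.485e+06 d.
q = Δh / Σ(b_i/K_i) = 6.18 / 5.485e+06 = 1.127e-06 m/day.
In each layer the seepage velocity is v_i = q/n_i, so the layer transit time is t_i = b_i·n_i / q:
  layer 1 (fine sand): t_1 = 2.87 × 0.13 / 1.127e-06 = 3.312e+05 d
  layer 2 (silty sand): t_2 = 6.02 × 0.24 / 1.127e-06 = 1.282e+06 d
  layer 3 (clay): t_3 = 5.54 × 0.06 / 1.127e-06 = 2.950e+05 d
Total t = Σ t_i = 1.909e+06 days = 5225 years.

5230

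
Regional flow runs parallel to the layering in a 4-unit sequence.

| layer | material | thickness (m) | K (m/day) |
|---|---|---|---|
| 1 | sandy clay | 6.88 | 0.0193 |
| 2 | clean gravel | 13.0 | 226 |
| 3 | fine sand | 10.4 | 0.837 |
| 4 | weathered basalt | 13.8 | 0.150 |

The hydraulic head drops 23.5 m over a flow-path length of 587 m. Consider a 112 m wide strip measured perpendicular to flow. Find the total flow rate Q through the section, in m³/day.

13200

Flow is parallel to layering, so each bed carries its own Darcy discharge and the transmissivities add.
Σ(K_i·b_i) = 0.0193×6.88 + 226×13.0 + 0.837×10.4 + 0.150×13.8 = 2949 m²/day.
Hydraulic gradient i = Δh / L = 23.5 / 587 = 0.04003.
Q = Σ(K_i·b_i) · W · i = 2949 × 112 × 0.04003 = 13222 m³/day.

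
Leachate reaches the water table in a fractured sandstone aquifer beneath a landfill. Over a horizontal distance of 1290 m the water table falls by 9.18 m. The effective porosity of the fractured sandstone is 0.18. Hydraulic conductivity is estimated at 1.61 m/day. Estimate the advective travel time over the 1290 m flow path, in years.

55.5

Hydraulic gradient i = Δh / L = 9.18 / 1290 = 0.007116.
Darcy flux q = K · i = 1.610 × 0.007116 = 0.01146 m/day.
Seepage velocity v = q / n_e = 0.01146 / 0.18 = 0.06365 m/day.
Travel time t = L / v = 1290 / 0.06365 = 20267 days = 55.49 years.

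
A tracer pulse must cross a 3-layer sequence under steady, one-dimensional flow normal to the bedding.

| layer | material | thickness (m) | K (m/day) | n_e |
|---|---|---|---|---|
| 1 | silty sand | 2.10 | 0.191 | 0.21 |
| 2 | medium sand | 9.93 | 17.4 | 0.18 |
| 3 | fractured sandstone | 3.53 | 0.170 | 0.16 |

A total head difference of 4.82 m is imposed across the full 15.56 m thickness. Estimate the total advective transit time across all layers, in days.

18.7

With flow normal to the layers, continuity requires the same specific discharge q through every layer.
Σ(b_i/K_i) = 2.10/0.191 + 9.93/17.4 + 3.53/0.170 = 32.33 d.
q = Δh / Σ(b_i/K_i) = 4.82 / 32.33 = 0.1491 m/day.
In each layer the seepage velocity is v_i = q/n_i, so the layer transit time is t_i = b_i·n_i / q:
  layer 1 (silty sand): t_1 = 2.10 × 0.21 / 0.1491 = 2.958 d
  layer 2 (medium sand): t_2 = 9.93 × 0.18 / 0.1491 = 11.99 d
  layer 3 (fractured sandstone): t_3 = 3.53 × 0.16 / 0.1491 = 3.788 d
Total t = Σ t_i = 18.74 days.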